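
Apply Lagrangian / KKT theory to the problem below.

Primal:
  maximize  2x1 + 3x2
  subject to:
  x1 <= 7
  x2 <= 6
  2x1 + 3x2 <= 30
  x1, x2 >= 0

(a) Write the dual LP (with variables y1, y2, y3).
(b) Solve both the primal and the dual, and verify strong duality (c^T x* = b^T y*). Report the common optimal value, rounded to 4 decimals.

The standard primal-dual pair for 'max c^T x s.t. A x <= b, x >= 0' is:
  Dual:  min b^T y  s.t.  A^T y >= c,  y >= 0.

So the dual LP is:
  minimize  7y1 + 6y2 + 30y3
  subject to:
    y1 + 2y3 >= 2
    y2 + 3y3 >= 3
    y1, y2, y3 >= 0

Solving the primal: x* = (6, 6).
  primal value c^T x* = 30.
Solving the dual: y* = (0, 0, 1).
  dual value b^T y* = 30.
Strong duality: c^T x* = b^T y*. Confirmed.

30


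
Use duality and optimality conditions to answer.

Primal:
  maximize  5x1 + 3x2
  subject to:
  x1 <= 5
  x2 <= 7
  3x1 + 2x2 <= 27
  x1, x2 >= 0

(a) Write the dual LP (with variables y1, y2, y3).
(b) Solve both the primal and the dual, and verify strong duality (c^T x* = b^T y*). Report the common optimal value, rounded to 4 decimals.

The standard primal-dual pair for 'max c^T x s.t. A x <= b, x >= 0' is:
  Dual:  min b^T y  s.t.  A^T y >= c,  y >= 0.

So the dual LP is:
  minimize  5y1 + 7y2 + 27y3
  subject to:
    y1 + 3y3 >= 5
    y2 + 2y3 >= 3
    y1, y2, y3 >= 0

Solving the primal: x* = (5, 6).
  primal value c^T x* = 43.
Solving the dual: y* = (0.5, 0, 1.5).
  dual value b^T y* = 43.
Strong duality: c^T x* = b^T y*. Confirmed.

43


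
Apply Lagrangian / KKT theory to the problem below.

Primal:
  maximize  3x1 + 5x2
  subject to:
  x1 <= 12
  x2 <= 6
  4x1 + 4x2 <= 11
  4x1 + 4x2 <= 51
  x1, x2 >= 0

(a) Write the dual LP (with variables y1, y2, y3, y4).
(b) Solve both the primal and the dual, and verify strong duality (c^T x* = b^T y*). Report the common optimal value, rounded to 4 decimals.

The standard primal-dual pair for 'max c^T x s.t. A x <= b, x >= 0' is:
  Dual:  min b^T y  s.t.  A^T y >= c,  y >= 0.

So the dual LP is:
  minimize  12y1 + 6y2 + 11y3 + 51y4
  subject to:
    y1 + 4y3 + 4y4 >= 3
    y2 + 4y3 + 4y4 >= 5
    y1, y2, y3, y4 >= 0

Solving the primal: x* = (0, 2.75).
  primal value c^T x* = 13.75.
Solving the dual: y* = (0, 0, 1.25, 0).
  dual value b^T y* = 13.75.
Strong duality: c^T x* = b^T y*. Confirmed.

13.75


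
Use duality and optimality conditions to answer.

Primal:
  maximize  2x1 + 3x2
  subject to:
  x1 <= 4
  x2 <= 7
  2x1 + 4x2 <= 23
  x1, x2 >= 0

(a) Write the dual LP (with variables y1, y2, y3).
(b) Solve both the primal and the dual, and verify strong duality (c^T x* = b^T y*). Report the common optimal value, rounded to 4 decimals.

The standard primal-dual pair for 'max c^T x s.t. A x <= b, x >= 0' is:
  Dual:  min b^T y  s.t.  A^T y >= c,  y >= 0.

So the dual LP is:
  minimize  4y1 + 7y2 + 23y3
  subject to:
    y1 + 2y3 >= 2
    y2 + 4y3 >= 3
    y1, y2, y3 >= 0

Solving the primal: x* = (4, 3.75).
  primal value c^T x* = 19.25.
Solving the dual: y* = (0.5, 0, 0.75).
  dual value b^T y* = 19.25.
Strong duality: c^T x* = b^T y*. Confirmed.

19.25


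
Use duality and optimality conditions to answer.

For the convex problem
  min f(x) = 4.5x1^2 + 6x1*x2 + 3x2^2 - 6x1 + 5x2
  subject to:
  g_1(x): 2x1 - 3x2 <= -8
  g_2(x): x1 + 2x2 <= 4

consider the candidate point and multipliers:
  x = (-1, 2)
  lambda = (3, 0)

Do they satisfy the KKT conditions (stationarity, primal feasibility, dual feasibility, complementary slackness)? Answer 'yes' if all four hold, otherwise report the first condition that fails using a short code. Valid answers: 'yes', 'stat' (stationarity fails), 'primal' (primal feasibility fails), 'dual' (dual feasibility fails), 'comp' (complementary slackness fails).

Gradient of f: grad f(x) = Q x + c = (-3, 11)
Constraint values g_i(x) = a_i^T x - b_i:
  g_1((-1, 2)) = 0
  g_2((-1, 2)) = -1
Stationarity residual: grad f(x) + sum_i lambda_i a_i = (3, 2)
  -> stationarity FAILS
Primal feasibility (all g_i <= 0): OK
Dual feasibility (all lambda_i >= 0): OK
Complementary slackness (lambda_i * g_i(x) = 0 for all i): OK

Verdict: the first failing condition is stationarity -> stat.

stat


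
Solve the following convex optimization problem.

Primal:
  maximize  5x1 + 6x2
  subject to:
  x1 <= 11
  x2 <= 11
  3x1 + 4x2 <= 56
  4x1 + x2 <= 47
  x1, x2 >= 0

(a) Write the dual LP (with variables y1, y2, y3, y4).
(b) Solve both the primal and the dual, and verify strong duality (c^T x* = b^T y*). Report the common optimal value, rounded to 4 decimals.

The standard primal-dual pair for 'max c^T x s.t. A x <= b, x >= 0' is:
  Dual:  min b^T y  s.t.  A^T y >= c,  y >= 0.

So the dual LP is:
  minimize  11y1 + 11y2 + 56y3 + 47y4
  subject to:
    y1 + 3y3 + 4y4 >= 5
    y2 + 4y3 + y4 >= 6
    y1, y2, y3, y4 >= 0

Solving the primal: x* = (10.1538, 6.3846).
  primal value c^T x* = 89.0769.
Solving the dual: y* = (0, 0, 1.4615, 0.1538).
  dual value b^T y* = 89.0769.
Strong duality: c^T x* = b^T y*. Confirmed.

89.0769


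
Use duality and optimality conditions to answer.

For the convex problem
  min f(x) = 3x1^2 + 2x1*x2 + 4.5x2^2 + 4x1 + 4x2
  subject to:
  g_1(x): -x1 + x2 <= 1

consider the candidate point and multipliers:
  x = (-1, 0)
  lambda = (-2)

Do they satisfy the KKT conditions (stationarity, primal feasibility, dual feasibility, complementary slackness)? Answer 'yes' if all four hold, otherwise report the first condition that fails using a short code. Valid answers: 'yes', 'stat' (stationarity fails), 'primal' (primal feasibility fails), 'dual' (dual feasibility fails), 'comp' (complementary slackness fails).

Gradient of f: grad f(x) = Q x + c = (-2, 2)
Constraint values g_i(x) = a_i^T x - b_i:
  g_1((-1, 0)) = 0
Stationarity residual: grad f(x) + sum_i lambda_i a_i = (0, 0)
  -> stationarity OK
Primal feasibility (all g_i <= 0): OK
Dual feasibility (all lambda_i >= 0): FAILS
Complementary slackness (lambda_i * g_i(x) = 0 for all i): OK

Verdict: the first failing condition is dual_feasibility -> dual.

dual


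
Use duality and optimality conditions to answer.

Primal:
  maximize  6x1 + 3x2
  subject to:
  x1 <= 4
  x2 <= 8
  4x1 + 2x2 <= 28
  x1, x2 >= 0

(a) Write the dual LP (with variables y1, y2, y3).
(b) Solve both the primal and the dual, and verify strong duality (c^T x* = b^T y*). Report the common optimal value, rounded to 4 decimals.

The standard primal-dual pair for 'max c^T x s.t. A x <= b, x >= 0' is:
  Dual:  min b^T y  s.t.  A^T y >= c,  y >= 0.

So the dual LP is:
  minimize  4y1 + 8y2 + 28y3
  subject to:
    y1 + 4y3 >= 6
    y2 + 2y3 >= 3
    y1, y2, y3 >= 0

Solving the primal: x* = (3, 8).
  primal value c^T x* = 42.
Solving the dual: y* = (0, 0, 1.5).
  dual value b^T y* = 42.
Strong duality: c^T x* = b^T y*. Confirmed.

42


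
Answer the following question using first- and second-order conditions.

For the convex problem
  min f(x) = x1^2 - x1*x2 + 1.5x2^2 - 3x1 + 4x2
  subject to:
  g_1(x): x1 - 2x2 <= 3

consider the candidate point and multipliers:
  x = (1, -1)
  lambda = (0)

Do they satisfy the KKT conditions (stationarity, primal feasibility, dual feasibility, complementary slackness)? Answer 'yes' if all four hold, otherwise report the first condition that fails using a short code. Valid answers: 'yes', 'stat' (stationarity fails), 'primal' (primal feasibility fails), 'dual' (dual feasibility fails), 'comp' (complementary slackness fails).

Gradient of f: grad f(x) = Q x + c = (0, 0)
Constraint values g_i(x) = a_i^T x - b_i:
  g_1((1, -1)) = 0
Stationarity residual: grad f(x) + sum_i lambda_i a_i = (0, 0)
  -> stationarity OK
Primal feasibility (all g_i <= 0): OK
Dual feasibility (all lambda_i >= 0): OK
Complementary slackness (lambda_i * g_i(x) = 0 for all i): OK

Verdict: yes, KKT holds.

yes


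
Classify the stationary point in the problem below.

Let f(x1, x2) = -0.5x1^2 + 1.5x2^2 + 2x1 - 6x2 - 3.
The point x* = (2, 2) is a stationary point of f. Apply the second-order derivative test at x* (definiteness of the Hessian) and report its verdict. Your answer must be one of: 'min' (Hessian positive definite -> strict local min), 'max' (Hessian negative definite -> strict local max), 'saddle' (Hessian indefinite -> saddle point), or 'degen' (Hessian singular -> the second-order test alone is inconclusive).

Compute the Hessian H = grad^2 f:
  H = [[-1, 0], [0, 3]]
Verify stationarity: grad f(x*) = H x* + g = (0, 0).
Eigenvalues of H: -1, 3.
Eigenvalues have mixed signs, so H is indefinite -> x* is a saddle point.

saddle


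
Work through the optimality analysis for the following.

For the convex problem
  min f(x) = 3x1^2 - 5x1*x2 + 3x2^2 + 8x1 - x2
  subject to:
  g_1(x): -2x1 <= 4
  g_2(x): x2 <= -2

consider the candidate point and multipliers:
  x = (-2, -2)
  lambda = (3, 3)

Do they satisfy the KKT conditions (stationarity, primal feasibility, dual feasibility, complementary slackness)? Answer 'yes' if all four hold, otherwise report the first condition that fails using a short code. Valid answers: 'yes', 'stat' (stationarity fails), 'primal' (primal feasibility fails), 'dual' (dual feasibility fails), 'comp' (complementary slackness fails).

Gradient of f: grad f(x) = Q x + c = (6, -3)
Constraint values g_i(x) = a_i^T x - b_i:
  g_1((-2, -2)) = 0
  g_2((-2, -2)) = 0
Stationarity residual: grad f(x) + sum_i lambda_i a_i = (0, 0)
  -> stationarity OK
Primal feasibility (all g_i <= 0): OK
Dual feasibility (all lambda_i >= 0): OK
Complementary slackness (lambda_i * g_i(x) = 0 for all i): OK

Verdict: yes, KKT holds.

yes


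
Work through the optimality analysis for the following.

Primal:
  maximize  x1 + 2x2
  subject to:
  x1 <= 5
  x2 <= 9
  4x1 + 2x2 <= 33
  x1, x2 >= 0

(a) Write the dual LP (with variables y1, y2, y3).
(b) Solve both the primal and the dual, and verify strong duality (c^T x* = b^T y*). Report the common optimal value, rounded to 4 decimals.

The standard primal-dual pair for 'max c^T x s.t. A x <= b, x >= 0' is:
  Dual:  min b^T y  s.t.  A^T y >= c,  y >= 0.

So the dual LP is:
  minimize  5y1 + 9y2 + 33y3
  subject to:
    y1 + 4y3 >= 1
    y2 + 2y3 >= 2
    y1, y2, y3 >= 0

Solving the primal: x* = (3.75, 9).
  primal value c^T x* = 21.75.
Solving the dual: y* = (0, 1.5, 0.25).
  dual value b^T y* = 21.75.
Strong duality: c^T x* = b^T y*. Confirmed.

21.75


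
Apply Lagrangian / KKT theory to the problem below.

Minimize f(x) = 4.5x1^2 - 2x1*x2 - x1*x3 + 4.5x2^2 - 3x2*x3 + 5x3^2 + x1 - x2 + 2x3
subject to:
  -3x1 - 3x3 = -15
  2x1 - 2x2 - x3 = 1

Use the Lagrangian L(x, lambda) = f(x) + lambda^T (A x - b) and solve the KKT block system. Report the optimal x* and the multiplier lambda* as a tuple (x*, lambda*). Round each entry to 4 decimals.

Form the Lagrangian:
  L(x, lambda) = (1/2) x^T Q x + c^T x + lambda^T (A x - b)
Stationarity (grad_x L = 0): Q x + c + A^T lambda = 0.
Primal feasibility: A x = b.

This gives the KKT block system:
  [ Q   A^T ] [ x     ]   [-c ]
  [ A    0  ] [ lambda ] = [ b ]

Solving the linear system:
  x*      = (2.791, 1.1864, 2.209)
  lambda* = (6.3352, -1.2655)
  f(x*)   = 51.1582

x* = (2.791, 1.1864, 2.209), lambda* = (6.3352, -1.2655)


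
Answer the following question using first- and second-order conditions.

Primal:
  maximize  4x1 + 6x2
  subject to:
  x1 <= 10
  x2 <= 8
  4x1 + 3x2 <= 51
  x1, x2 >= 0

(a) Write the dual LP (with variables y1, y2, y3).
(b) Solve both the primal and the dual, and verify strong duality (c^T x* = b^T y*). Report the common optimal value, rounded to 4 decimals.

The standard primal-dual pair for 'max c^T x s.t. A x <= b, x >= 0' is:
  Dual:  min b^T y  s.t.  A^T y >= c,  y >= 0.

So the dual LP is:
  minimize  10y1 + 8y2 + 51y3
  subject to:
    y1 + 4y3 >= 4
    y2 + 3y3 >= 6
    y1, y2, y3 >= 0

Solving the primal: x* = (6.75, 8).
  primal value c^T x* = 75.
Solving the dual: y* = (0, 3, 1).
  dual value b^T y* = 75.
Strong duality: c^T x* = b^T y*. Confirmed.

75


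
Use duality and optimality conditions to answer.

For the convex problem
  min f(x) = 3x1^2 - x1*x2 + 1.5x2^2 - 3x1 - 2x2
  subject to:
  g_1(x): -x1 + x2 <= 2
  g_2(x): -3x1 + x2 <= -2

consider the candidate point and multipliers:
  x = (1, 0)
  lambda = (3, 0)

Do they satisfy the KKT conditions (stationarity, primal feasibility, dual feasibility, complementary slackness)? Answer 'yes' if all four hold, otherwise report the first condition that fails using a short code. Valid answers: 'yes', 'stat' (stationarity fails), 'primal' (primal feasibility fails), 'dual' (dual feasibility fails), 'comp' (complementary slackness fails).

Gradient of f: grad f(x) = Q x + c = (3, -3)
Constraint values g_i(x) = a_i^T x - b_i:
  g_1((1, 0)) = -3
  g_2((1, 0)) = -1
Stationarity residual: grad f(x) + sum_i lambda_i a_i = (0, 0)
  -> stationarity OK
Primal feasibility (all g_i <= 0): OK
Dual feasibility (all lambda_i >= 0): OK
Complementary slackness (lambda_i * g_i(x) = 0 for all i): FAILS

Verdict: the first failing condition is complementary_slackness -> comp.

comp


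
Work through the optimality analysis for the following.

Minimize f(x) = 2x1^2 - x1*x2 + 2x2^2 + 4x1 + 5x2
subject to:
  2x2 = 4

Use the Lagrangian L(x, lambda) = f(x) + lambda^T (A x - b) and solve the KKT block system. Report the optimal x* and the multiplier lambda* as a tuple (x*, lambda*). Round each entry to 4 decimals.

Form the Lagrangian:
  L(x, lambda) = (1/2) x^T Q x + c^T x + lambda^T (A x - b)
Stationarity (grad_x L = 0): Q x + c + A^T lambda = 0.
Primal feasibility: A x = b.

This gives the KKT block system:
  [ Q   A^T ] [ x     ]   [-c ]
  [ A    0  ] [ lambda ] = [ b ]

Solving the linear system:
  x*      = (-0.5, 2)
  lambda* = (-6.75)
  f(x*)   = 17.5

x* = (-0.5, 2), lambda* = (-6.75)


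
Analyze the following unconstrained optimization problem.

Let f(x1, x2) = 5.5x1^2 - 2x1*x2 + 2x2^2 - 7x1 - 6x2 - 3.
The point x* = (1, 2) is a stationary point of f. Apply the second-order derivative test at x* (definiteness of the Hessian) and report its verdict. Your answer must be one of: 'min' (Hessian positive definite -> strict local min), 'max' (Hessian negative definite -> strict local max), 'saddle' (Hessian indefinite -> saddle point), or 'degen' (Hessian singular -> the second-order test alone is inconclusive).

Compute the Hessian H = grad^2 f:
  H = [[11, -2], [-2, 4]]
Verify stationarity: grad f(x*) = H x* + g = (0, 0).
Eigenvalues of H: 3.4689, 11.5311.
Both eigenvalues > 0, so H is positive definite -> x* is a strict local min.

min


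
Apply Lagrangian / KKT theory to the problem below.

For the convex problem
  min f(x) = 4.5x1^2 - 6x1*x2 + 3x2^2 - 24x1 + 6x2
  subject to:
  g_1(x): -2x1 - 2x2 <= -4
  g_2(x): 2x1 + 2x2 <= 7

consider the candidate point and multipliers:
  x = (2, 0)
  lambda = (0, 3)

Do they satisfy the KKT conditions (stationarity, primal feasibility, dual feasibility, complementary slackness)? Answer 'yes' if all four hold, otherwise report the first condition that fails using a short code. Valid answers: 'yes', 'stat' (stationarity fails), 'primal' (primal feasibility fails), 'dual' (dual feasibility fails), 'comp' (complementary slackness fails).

Gradient of f: grad f(x) = Q x + c = (-6, -6)
Constraint values g_i(x) = a_i^T x - b_i:
  g_1((2, 0)) = 0
  g_2((2, 0)) = -3
Stationarity residual: grad f(x) + sum_i lambda_i a_i = (0, 0)
  -> stationarity OK
Primal feasibility (all g_i <= 0): OK
Dual feasibility (all lambda_i >= 0): OK
Complementary slackness (lambda_i * g_i(x) = 0 for all i): FAILS

Verdict: the first failing condition is complementary_slackness -> comp.

comp


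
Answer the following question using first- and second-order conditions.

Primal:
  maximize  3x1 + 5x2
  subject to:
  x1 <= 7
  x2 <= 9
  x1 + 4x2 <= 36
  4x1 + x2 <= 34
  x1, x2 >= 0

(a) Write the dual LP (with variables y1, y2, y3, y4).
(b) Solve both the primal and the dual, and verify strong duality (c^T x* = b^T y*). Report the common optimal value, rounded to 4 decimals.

The standard primal-dual pair for 'max c^T x s.t. A x <= b, x >= 0' is:
  Dual:  min b^T y  s.t.  A^T y >= c,  y >= 0.

So the dual LP is:
  minimize  7y1 + 9y2 + 36y3 + 34y4
  subject to:
    y1 + y3 + 4y4 >= 3
    y2 + 4y3 + y4 >= 5
    y1, y2, y3, y4 >= 0

Solving the primal: x* = (6.6667, 7.3333).
  primal value c^T x* = 56.6667.
Solving the dual: y* = (0, 0, 1.1333, 0.4667).
  dual value b^T y* = 56.6667.
Strong duality: c^T x* = b^T y*. Confirmed.

56.6667


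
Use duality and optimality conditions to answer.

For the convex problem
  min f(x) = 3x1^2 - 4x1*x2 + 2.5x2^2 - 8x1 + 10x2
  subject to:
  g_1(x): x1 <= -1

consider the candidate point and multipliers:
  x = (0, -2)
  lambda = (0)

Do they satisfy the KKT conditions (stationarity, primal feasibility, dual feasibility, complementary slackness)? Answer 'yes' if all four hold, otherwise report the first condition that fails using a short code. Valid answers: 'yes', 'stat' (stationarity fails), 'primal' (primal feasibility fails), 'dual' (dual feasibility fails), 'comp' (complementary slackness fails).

Gradient of f: grad f(x) = Q x + c = (0, 0)
Constraint values g_i(x) = a_i^T x - b_i:
  g_1((0, -2)) = 1
Stationarity residual: grad f(x) + sum_i lambda_i a_i = (0, 0)
  -> stationarity OK
Primal feasibility (all g_i <= 0): FAILS
Dual feasibility (all lambda_i >= 0): OK
Complementary slackness (lambda_i * g_i(x) = 0 for all i): OK

Verdict: the first failing condition is primal_feasibility -> primal.

primal


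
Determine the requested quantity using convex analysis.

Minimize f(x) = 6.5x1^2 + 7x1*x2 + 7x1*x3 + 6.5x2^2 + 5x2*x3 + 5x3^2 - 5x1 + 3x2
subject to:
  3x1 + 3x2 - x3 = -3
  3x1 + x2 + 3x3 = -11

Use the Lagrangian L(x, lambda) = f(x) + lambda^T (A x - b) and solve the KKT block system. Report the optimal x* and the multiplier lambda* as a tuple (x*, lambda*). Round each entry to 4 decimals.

Form the Lagrangian:
  L(x, lambda) = (1/2) x^T Q x + c^T x + lambda^T (A x - b)
Stationarity (grad_x L = 0): Q x + c + A^T lambda = 0.
Primal feasibility: A x = b.

This gives the KKT block system:
  [ Q   A^T ] [ x     ]   [-c ]
  [ A    0  ] [ lambda ] = [ b ]

Solving the linear system:
  x*      = (-1.709, 0.0508, -1.9746)
  lambda* = (2.3072, 11.254)
  f(x*)   = 69.7067

x* = (-1.709, 0.0508, -1.9746), lambda* = (2.3072, 11.254)


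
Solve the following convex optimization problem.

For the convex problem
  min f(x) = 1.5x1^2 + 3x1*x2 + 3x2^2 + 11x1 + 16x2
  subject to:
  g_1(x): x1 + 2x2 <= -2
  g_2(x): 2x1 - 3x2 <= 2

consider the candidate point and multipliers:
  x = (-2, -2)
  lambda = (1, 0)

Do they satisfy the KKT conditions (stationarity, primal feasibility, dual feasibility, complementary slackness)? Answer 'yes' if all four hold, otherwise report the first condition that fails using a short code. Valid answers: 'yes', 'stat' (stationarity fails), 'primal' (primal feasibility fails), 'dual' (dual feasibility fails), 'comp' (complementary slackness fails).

Gradient of f: grad f(x) = Q x + c = (-1, -2)
Constraint values g_i(x) = a_i^T x - b_i:
  g_1((-2, -2)) = -4
  g_2((-2, -2)) = 0
Stationarity residual: grad f(x) + sum_i lambda_i a_i = (0, 0)
  -> stationarity OK
Primal feasibility (all g_i <= 0): OK
Dual feasibility (all lambda_i >= 0): OK
Complementary slackness (lambda_i * g_i(x) = 0 for all i): FAILS

Verdict: the first failing condition is complementary_slackness -> comp.

comp


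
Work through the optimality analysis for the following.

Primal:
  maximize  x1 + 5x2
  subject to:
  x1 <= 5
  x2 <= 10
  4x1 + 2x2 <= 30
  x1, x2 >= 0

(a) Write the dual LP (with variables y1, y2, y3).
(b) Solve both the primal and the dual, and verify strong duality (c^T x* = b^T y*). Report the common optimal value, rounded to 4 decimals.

The standard primal-dual pair for 'max c^T x s.t. A x <= b, x >= 0' is:
  Dual:  min b^T y  s.t.  A^T y >= c,  y >= 0.

So the dual LP is:
  minimize  5y1 + 10y2 + 30y3
  subject to:
    y1 + 4y3 >= 1
    y2 + 2y3 >= 5
    y1, y2, y3 >= 0

Solving the primal: x* = (2.5, 10).
  primal value c^T x* = 52.5.
Solving the dual: y* = (0, 4.5, 0.25).
  dual value b^T y* = 52.5.
Strong duality: c^T x* = b^T y*. Confirmed.

52.5


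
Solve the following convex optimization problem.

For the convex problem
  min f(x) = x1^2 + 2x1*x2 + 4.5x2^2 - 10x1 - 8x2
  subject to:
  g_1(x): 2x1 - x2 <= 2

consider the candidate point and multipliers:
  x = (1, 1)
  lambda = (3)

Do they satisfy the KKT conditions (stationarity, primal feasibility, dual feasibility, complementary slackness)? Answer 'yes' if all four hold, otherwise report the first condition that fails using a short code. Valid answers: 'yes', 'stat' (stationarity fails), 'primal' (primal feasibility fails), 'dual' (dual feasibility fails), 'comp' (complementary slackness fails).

Gradient of f: grad f(x) = Q x + c = (-6, 3)
Constraint values g_i(x) = a_i^T x - b_i:
  g_1((1, 1)) = -1
Stationarity residual: grad f(x) + sum_i lambda_i a_i = (0, 0)
  -> stationarity OK
Primal feasibility (all g_i <= 0): OK
Dual feasibility (all lambda_i >= 0): OK
Complementary slackness (lambda_i * g_i(x) = 0 for all i): FAILS

Verdict: the first failing condition is complementary_slackness -> comp.

comp


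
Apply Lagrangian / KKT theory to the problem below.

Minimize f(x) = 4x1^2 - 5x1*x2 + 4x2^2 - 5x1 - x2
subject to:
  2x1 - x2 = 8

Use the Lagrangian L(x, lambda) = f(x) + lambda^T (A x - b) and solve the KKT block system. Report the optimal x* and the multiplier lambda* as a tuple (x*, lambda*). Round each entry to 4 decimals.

Form the Lagrangian:
  L(x, lambda) = (1/2) x^T Q x + c^T x + lambda^T (A x - b)
Stationarity (grad_x L = 0): Q x + c + A^T lambda = 0.
Primal feasibility: A x = b.

This gives the KKT block system:
  [ Q   A^T ] [ x     ]   [-c ]
  [ A    0  ] [ lambda ] = [ b ]

Solving the linear system:
  x*      = (4.75, 1.5)
  lambda* = (-12.75)
  f(x*)   = 38.375

x* = (4.75, 1.5), lambda* = (-12.75)


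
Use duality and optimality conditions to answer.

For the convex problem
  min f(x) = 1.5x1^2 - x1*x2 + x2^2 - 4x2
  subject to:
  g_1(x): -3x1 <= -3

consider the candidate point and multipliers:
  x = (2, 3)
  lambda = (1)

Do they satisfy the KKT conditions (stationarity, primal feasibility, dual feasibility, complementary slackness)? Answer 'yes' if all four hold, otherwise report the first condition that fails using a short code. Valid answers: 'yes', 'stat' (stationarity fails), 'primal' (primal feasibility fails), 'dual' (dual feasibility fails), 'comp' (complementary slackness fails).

Gradient of f: grad f(x) = Q x + c = (3, 0)
Constraint values g_i(x) = a_i^T x - b_i:
  g_1((2, 3)) = -3
Stationarity residual: grad f(x) + sum_i lambda_i a_i = (0, 0)
  -> stationarity OK
Primal feasibility (all g_i <= 0): OK
Dual feasibility (all lambda_i >= 0): OK
Complementary slackness (lambda_i * g_i(x) = 0 for all i): FAILS

Verdict: the first failing condition is complementary_slackness -> comp.

comp


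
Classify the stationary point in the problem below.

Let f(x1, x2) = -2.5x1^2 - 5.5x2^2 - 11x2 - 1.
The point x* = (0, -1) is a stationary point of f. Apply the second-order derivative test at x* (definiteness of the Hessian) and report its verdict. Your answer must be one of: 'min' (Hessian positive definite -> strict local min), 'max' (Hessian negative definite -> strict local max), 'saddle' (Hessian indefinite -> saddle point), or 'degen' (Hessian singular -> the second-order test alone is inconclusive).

Compute the Hessian H = grad^2 f:
  H = [[-5, 0], [0, -11]]
Verify stationarity: grad f(x*) = H x* + g = (0, 0).
Eigenvalues of H: -11, -5.
Both eigenvalues < 0, so H is negative definite -> x* is a strict local max.

max


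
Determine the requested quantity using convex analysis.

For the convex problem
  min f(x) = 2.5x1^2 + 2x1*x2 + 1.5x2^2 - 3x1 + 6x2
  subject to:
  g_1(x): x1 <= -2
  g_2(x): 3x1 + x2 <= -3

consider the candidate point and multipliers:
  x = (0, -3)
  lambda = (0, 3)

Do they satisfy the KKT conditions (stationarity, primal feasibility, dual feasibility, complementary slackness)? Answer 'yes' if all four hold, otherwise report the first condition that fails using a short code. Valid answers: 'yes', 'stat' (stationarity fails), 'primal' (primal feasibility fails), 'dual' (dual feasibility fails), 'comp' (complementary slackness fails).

Gradient of f: grad f(x) = Q x + c = (-9, -3)
Constraint values g_i(x) = a_i^T x - b_i:
  g_1((0, -3)) = 2
  g_2((0, -3)) = 0
Stationarity residual: grad f(x) + sum_i lambda_i a_i = (0, 0)
  -> stationarity OK
Primal feasibility (all g_i <= 0): FAILS
Dual feasibility (all lambda_i >= 0): OK
Complementary slackness (lambda_i * g_i(x) = 0 for all i): OK

Verdict: the first failing condition is primal_feasibility -> primal.

primal


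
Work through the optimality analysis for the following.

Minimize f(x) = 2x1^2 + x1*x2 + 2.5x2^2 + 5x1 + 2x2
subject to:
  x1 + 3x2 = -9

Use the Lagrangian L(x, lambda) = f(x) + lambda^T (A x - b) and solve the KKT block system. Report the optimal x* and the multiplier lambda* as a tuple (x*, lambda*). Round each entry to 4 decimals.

Form the Lagrangian:
  L(x, lambda) = (1/2) x^T Q x + c^T x + lambda^T (A x - b)
Stationarity (grad_x L = 0): Q x + c + A^T lambda = 0.
Primal feasibility: A x = b.

This gives the KKT block system:
  [ Q   A^T ] [ x     ]   [-c ]
  [ A    0  ] [ lambda ] = [ b ]

Solving the linear system:
  x*      = (-1.6286, -2.4571)
  lambda* = (3.9714)
  f(x*)   = 11.3429

x* = (-1.6286, -2.4571), lambda* = (3.9714)


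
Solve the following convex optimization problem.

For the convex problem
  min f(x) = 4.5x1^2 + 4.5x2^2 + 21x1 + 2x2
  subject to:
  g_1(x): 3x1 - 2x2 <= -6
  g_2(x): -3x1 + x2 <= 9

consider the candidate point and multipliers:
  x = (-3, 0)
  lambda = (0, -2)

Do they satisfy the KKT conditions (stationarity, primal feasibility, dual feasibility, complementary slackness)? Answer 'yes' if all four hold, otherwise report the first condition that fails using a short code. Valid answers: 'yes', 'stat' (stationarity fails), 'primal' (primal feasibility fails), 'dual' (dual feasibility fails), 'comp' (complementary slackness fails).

Gradient of f: grad f(x) = Q x + c = (-6, 2)
Constraint values g_i(x) = a_i^T x - b_i:
  g_1((-3, 0)) = -3
  g_2((-3, 0)) = 0
Stationarity residual: grad f(x) + sum_i lambda_i a_i = (0, 0)
  -> stationarity OK
Primal feasibility (all g_i <= 0): OK
Dual feasibility (all lambda_i >= 0): FAILS
Complementary slackness (lambda_i * g_i(x) = 0 for all i): OK

Verdict: the first failing condition is dual_feasibility -> dual.

dual


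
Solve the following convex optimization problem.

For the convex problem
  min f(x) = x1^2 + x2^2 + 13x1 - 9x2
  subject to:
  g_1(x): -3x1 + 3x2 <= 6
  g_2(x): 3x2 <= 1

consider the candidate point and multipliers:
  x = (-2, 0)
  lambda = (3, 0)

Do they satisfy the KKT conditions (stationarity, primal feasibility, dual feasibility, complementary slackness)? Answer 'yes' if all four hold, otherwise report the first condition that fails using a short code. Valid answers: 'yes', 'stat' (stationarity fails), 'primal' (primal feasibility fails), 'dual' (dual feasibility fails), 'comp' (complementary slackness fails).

Gradient of f: grad f(x) = Q x + c = (9, -9)
Constraint values g_i(x) = a_i^T x - b_i:
  g_1((-2, 0)) = 0
  g_2((-2, 0)) = -1
Stationarity residual: grad f(x) + sum_i lambda_i a_i = (0, 0)
  -> stationarity OK
Primal feasibility (all g_i <= 0): OK
Dual feasibility (all lambda_i >= 0): OK
Complementary slackness (lambda_i * g_i(x) = 0 for all i): OK

Verdict: yes, KKT holds.

yes


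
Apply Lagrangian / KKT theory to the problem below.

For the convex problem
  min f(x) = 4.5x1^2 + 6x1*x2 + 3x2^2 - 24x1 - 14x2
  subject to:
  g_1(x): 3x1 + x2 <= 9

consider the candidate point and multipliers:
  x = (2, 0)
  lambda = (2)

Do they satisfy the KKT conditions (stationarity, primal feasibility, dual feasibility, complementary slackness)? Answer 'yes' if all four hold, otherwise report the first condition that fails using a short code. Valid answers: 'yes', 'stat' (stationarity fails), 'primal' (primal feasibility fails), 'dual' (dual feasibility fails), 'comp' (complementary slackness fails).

Gradient of f: grad f(x) = Q x + c = (-6, -2)
Constraint values g_i(x) = a_i^T x - b_i:
  g_1((2, 0)) = -3
Stationarity residual: grad f(x) + sum_i lambda_i a_i = (0, 0)
  -> stationarity OK
Primal feasibility (all g_i <= 0): OK
Dual feasibility (all lambda_i >= 0): OK
Complementary slackness (lambda_i * g_i(x) = 0 for all i): FAILS

Verdict: the first failing condition is complementary_slackness -> comp.

comp


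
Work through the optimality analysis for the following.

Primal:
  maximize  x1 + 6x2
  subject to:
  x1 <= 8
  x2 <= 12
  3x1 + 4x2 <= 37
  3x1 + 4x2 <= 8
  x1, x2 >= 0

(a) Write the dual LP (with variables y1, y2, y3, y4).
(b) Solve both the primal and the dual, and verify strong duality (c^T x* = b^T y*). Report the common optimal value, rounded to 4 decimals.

The standard primal-dual pair for 'max c^T x s.t. A x <= b, x >= 0' is:
  Dual:  min b^T y  s.t.  A^T y >= c,  y >= 0.

So the dual LP is:
  minimize  8y1 + 12y2 + 37y3 + 8y4
  subject to:
    y1 + 3y3 + 3y4 >= 1
    y2 + 4y3 + 4y4 >= 6
    y1, y2, y3, y4 >= 0

Solving the primal: x* = (0, 2).
  primal value c^T x* = 12.
Solving the dual: y* = (0, 0, 0, 1.5).
  dual value b^T y* = 12.
Strong duality: c^T x* = b^T y*. Confirmed.

12


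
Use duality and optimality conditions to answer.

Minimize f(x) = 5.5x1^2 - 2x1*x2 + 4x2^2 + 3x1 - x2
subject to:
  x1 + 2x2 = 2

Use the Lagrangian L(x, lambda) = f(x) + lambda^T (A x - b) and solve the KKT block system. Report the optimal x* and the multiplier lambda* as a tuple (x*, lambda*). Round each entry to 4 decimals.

Form the Lagrangian:
  L(x, lambda) = (1/2) x^T Q x + c^T x + lambda^T (A x - b)
Stationarity (grad_x L = 0): Q x + c + A^T lambda = 0.
Primal feasibility: A x = b.

This gives the KKT block system:
  [ Q   A^T ] [ x     ]   [-c ]
  [ A    0  ] [ lambda ] = [ b ]

Solving the linear system:
  x*      = (0.1667, 0.9167)
  lambda* = (-3)
  f(x*)   = 2.7917

x* = (0.1667, 0.9167), lambda* = (-3)


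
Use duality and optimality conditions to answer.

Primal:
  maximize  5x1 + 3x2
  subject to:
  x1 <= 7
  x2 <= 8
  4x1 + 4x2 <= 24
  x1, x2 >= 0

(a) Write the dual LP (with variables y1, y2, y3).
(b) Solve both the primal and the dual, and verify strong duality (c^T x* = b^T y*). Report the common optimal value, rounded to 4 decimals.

The standard primal-dual pair for 'max c^T x s.t. A x <= b, x >= 0' is:
  Dual:  min b^T y  s.t.  A^T y >= c,  y >= 0.

So the dual LP is:
  minimize  7y1 + 8y2 + 24y3
  subject to:
    y1 + 4y3 >= 5
    y2 + 4y3 >= 3
    y1, y2, y3 >= 0

Solving the primal: x* = (6, 0).
  primal value c^T x* = 30.
Solving the dual: y* = (0, 0, 1.25).
  dual value b^T y* = 30.
Strong duality: c^T x* = b^T y*. Confirmed.

30


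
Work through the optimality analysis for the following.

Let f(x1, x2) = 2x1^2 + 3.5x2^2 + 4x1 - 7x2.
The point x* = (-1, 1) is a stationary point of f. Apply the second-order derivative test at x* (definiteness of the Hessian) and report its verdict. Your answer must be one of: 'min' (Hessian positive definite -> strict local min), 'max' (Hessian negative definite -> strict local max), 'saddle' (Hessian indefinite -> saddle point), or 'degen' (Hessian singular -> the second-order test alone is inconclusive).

Compute the Hessian H = grad^2 f:
  H = [[4, 0], [0, 7]]
Verify stationarity: grad f(x*) = H x* + g = (0, 0).
Eigenvalues of H: 4, 7.
Both eigenvalues > 0, so H is positive definite -> x* is a strict local min.

min


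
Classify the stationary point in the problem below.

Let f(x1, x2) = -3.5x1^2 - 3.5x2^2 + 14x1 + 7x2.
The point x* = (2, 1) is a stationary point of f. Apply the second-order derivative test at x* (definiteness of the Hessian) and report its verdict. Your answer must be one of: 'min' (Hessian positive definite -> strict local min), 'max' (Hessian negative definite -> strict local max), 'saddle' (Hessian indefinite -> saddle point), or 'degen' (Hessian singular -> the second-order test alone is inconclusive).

Compute the Hessian H = grad^2 f:
  H = [[-7, 0], [0, -7]]
Verify stationarity: grad f(x*) = H x* + g = (0, 0).
Eigenvalues of H: -7, -7.
Both eigenvalues < 0, so H is negative definite -> x* is a strict local max.

max


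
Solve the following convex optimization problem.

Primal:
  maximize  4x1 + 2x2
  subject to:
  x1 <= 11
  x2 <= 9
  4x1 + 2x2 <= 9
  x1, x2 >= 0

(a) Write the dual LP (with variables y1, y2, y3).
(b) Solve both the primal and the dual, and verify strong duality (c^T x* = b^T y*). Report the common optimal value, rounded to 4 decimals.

The standard primal-dual pair for 'max c^T x s.t. A x <= b, x >= 0' is:
  Dual:  min b^T y  s.t.  A^T y >= c,  y >= 0.

So the dual LP is:
  minimize  11y1 + 9y2 + 9y3
  subject to:
    y1 + 4y3 >= 4
    y2 + 2y3 >= 2
    y1, y2, y3 >= 0

Solving the primal: x* = (2.25, 0).
  primal value c^T x* = 9.
Solving the dual: y* = (0, 0, 1).
  dual value b^T y* = 9.
Strong duality: c^T x* = b^T y*. Confirmed.

9


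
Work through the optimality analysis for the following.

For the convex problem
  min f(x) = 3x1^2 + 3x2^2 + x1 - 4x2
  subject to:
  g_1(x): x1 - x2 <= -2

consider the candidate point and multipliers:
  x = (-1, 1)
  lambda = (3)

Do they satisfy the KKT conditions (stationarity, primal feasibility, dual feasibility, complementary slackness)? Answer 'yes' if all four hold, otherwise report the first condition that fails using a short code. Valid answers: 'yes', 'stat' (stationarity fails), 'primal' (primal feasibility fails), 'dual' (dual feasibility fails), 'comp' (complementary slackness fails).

Gradient of f: grad f(x) = Q x + c = (-5, 2)
Constraint values g_i(x) = a_i^T x - b_i:
  g_1((-1, 1)) = 0
Stationarity residual: grad f(x) + sum_i lambda_i a_i = (-2, -1)
  -> stationarity FAILS
Primal feasibility (all g_i <= 0): OK
Dual feasibility (all lambda_i >= 0): OK
Complementary slackness (lambda_i * g_i(x) = 0 for all i): OK

Verdict: the first failing condition is stationarity -> stat.

stat


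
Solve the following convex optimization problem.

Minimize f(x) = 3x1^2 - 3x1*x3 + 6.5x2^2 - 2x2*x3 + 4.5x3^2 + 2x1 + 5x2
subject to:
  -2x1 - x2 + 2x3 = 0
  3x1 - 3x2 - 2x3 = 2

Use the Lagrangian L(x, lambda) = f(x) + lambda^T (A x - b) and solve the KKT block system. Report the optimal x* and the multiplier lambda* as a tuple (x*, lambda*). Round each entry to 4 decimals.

Form the Lagrangian:
  L(x, lambda) = (1/2) x^T Q x + c^T x + lambda^T (A x - b)
Stationarity (grad_x L = 0): Q x + c + A^T lambda = 0.
Primal feasibility: A x = b.

This gives the KKT block system:
  [ Q   A^T ] [ x     ]   [-c ]
  [ A    0  ] [ lambda ] = [ b ]

Solving the linear system:
  x*      = (-0.1059, -0.5265, -0.3691)
  lambda* = (0.4554, -0.5204)
  f(x*)   = -0.9017

x* = (-0.1059, -0.5265, -0.3691), lambda* = (0.4554, -0.5204)


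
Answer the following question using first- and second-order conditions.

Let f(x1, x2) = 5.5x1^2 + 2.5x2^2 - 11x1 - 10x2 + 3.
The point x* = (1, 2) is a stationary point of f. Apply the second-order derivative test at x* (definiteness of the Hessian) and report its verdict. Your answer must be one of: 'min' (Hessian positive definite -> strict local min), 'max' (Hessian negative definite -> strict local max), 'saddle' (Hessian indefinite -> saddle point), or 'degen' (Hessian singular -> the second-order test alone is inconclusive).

Compute the Hessian H = grad^2 f:
  H = [[11, 0], [0, 5]]
Verify stationarity: grad f(x*) = H x* + g = (0, 0).
Eigenvalues of H: 5, 11.
Both eigenvalues > 0, so H is positive definite -> x* is a strict local min.

min


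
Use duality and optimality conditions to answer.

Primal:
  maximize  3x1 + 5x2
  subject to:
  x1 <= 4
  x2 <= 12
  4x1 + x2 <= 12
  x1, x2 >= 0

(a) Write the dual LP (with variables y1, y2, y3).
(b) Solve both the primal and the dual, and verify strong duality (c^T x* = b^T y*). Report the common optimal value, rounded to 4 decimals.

The standard primal-dual pair for 'max c^T x s.t. A x <= b, x >= 0' is:
  Dual:  min b^T y  s.t.  A^T y >= c,  y >= 0.

So the dual LP is:
  minimize  4y1 + 12y2 + 12y3
  subject to:
    y1 + 4y3 >= 3
    y2 + y3 >= 5
    y1, y2, y3 >= 0

Solving the primal: x* = (0, 12).
  primal value c^T x* = 60.
Solving the dual: y* = (0, 4.25, 0.75).
  dual value b^T y* = 60.
Strong duality: c^T x* = b^T y*. Confirmed.

60


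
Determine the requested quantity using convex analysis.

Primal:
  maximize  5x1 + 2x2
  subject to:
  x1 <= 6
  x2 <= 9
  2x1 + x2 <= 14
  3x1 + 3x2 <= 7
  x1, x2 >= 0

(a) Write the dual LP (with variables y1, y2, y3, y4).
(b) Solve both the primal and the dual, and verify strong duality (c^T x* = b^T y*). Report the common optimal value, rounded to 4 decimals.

The standard primal-dual pair for 'max c^T x s.t. A x <= b, x >= 0' is:
  Dual:  min b^T y  s.t.  A^T y >= c,  y >= 0.

So the dual LP is:
  minimize  6y1 + 9y2 + 14y3 + 7y4
  subject to:
    y1 + 2y3 + 3y4 >= 5
    y2 + y3 + 3y4 >= 2
    y1, y2, y3, y4 >= 0

Solving the primal: x* = (2.3333, 0).
  primal value c^T x* = 11.6667.
Solving the dual: y* = (0, 0, 0, 1.6667).
  dual value b^T y* = 11.6667.
Strong duality: c^T x* = b^T y*. Confirmed.

11.6667


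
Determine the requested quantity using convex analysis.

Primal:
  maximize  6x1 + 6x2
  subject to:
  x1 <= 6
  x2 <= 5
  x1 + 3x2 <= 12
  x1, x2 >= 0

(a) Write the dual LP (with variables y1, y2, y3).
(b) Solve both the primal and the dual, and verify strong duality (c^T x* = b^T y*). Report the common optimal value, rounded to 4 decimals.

The standard primal-dual pair for 'max c^T x s.t. A x <= b, x >= 0' is:
  Dual:  min b^T y  s.t.  A^T y >= c,  y >= 0.

So the dual LP is:
  minimize  6y1 + 5y2 + 12y3
  subject to:
    y1 + y3 >= 6
    y2 + 3y3 >= 6
    y1, y2, y3 >= 0

Solving the primal: x* = (6, 2).
  primal value c^T x* = 48.
Solving the dual: y* = (4, 0, 2).
  dual value b^T y* = 48.
Strong duality: c^T x* = b^T y*. Confirmed.

48


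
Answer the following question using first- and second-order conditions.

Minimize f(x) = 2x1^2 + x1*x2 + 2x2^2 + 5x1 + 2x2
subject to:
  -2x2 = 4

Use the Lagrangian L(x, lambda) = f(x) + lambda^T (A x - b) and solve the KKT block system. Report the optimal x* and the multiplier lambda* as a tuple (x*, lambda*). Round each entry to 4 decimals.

Form the Lagrangian:
  L(x, lambda) = (1/2) x^T Q x + c^T x + lambda^T (A x - b)
Stationarity (grad_x L = 0): Q x + c + A^T lambda = 0.
Primal feasibility: A x = b.

This gives the KKT block system:
  [ Q   A^T ] [ x     ]   [-c ]
  [ A    0  ] [ lambda ] = [ b ]

Solving the linear system:
  x*      = (-0.75, -2)
  lambda* = (-3.375)
  f(x*)   = 2.875

x* = (-0.75, -2), lambda* = (-3.375)


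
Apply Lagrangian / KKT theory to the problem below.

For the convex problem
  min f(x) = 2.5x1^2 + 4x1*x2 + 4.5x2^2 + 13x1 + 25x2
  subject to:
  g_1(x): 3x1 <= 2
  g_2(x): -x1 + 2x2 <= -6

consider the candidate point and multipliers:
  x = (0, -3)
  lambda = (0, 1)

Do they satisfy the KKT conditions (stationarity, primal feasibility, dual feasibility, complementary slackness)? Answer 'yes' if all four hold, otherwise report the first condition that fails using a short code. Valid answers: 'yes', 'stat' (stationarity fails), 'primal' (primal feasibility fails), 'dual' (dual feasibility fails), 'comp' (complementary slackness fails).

Gradient of f: grad f(x) = Q x + c = (1, -2)
Constraint values g_i(x) = a_i^T x - b_i:
  g_1((0, -3)) = -2
  g_2((0, -3)) = 0
Stationarity residual: grad f(x) + sum_i lambda_i a_i = (0, 0)
  -> stationarity OK
Primal feasibility (all g_i <= 0): OK
Dual feasibility (all lambda_i >= 0): OK
Complementary slackness (lambda_i * g_i(x) = 0 for all i): OK

Verdict: yes, KKT holds.

yes


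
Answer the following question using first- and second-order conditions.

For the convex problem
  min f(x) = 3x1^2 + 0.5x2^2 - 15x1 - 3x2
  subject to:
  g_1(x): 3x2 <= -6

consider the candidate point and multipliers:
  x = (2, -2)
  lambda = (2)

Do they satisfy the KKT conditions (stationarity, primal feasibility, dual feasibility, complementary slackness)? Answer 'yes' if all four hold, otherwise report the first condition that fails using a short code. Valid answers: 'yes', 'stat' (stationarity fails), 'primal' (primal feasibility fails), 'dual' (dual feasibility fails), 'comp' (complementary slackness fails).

Gradient of f: grad f(x) = Q x + c = (-3, -5)
Constraint values g_i(x) = a_i^T x - b_i:
  g_1((2, -2)) = 0
Stationarity residual: grad f(x) + sum_i lambda_i a_i = (-3, 1)
  -> stationarity FAILS
Primal feasibility (all g_i <= 0): OK
Dual feasibility (all lambda_i >= 0): OK
Complementary slackness (lambda_i * g_i(x) = 0 for all i): OK

Verdict: the first failing condition is stationarity -> stat.

stat
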